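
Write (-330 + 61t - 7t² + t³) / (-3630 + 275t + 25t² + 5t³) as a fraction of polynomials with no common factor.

Apply the Euclidean algorithm:
  t³ - 7t² + 61t - 330 = (1/5)(5t³ + 25t² + 275t - 3630) + (-12t² + 6t + 396)
  5t³ + 25t² + 275t - 3630 = (-(5/12)t - 55/24)(-12t² + 6t + 396) + ((1815/4)t - 5445/2)
  -12t² + 6t + 396 = (-(16/605)t - 8/55)((1815/4)t - 5445/2) + (0)
Last nonzero remainder: (1815/4)t - 5445/2. Dividing through by 1815/4 gives the monic gcd t - 6.
Cancel t - 6 from numerator and denominator to get the reduced form.

(55 - t + t²)/(605 + 55t + 5t²)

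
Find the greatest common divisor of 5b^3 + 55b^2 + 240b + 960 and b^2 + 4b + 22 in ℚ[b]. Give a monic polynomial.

1

Apply the Euclidean algorithm:
  5b^3 + 55b^2 + 240b + 960 = (5b + 35)(b^2 + 4b + 22) + (-10b + 190)
  b^2 + 4b + 22 = (-(1/10)b - 23/10)(-10b + 190) + (459)
  -10b + 190 = (-(10/459)b + 190/459)(459) + (0)
The last nonzero remainder is the constant 459, so the polynomials are coprime and gcd = 1.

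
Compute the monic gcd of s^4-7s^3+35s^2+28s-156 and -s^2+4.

Apply the Euclidean algorithm:
  s^4-7s^3+35s^2+28s-156 = (-s^2+7s-39)(-s^2+4) + (0)
Last nonzero remainder: -s^2+4. Dividing through by -1 gives the monic gcd s^2-4.

s^2-4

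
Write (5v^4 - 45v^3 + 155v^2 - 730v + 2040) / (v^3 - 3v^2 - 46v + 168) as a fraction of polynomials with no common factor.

By polynomial division,
  5v^4 - 45v^3 + 155v^2 - 730v + 2040 = (5v - 30)(v^3 - 3v^2 - 46v + 168) + (295v^2 - 2950v + 7080)
  v^3 - 3v^2 - 46v + 168 = ((1/295)v + 7/295)(295v^2 - 2950v + 7080) + (0)
Last nonzero remainder: 295v^2 - 2950v + 7080. Dividing through by 295 gives the monic gcd v^2 - 10v + 24.
Cancel v^2 - 10v + 24 from numerator and denominator to get the reduced form.

(5v^2 + 5v + 85)/(v + 7)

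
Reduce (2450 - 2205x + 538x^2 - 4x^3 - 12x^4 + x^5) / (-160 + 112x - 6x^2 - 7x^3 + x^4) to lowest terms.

(245 - 49x - 5x^2 + x^3)/(-16 + x^2)

By polynomial division,
  x^5 - 12x^4 - 4x^3 + 538x^2 - 2205x + 2450 = (x - 5)(x^4 - 7x^3 - 6x^2 + 112x - 160) + (-33x^3 + 396x^2 - 1485x + 1650)
  x^4 - 7x^3 - 6x^2 + 112x - 160 = (-(1/33)x - 5/33)(-33x^3 + 396x^2 - 1485x + 1650) + (9x^2 - 63x + 90)
  -33x^3 + 396x^2 - 1485x + 1650 = (-(11/3)x + 55/3)(9x^2 - 63x + 90) + (0)
Last nonzero remainder: 9x^2 - 63x + 90. Dividing through by 9 gives the monic gcd x^2 - 7x + 10.
Cancel x^2 - 7x + 10 from numerator and denominator to get the reduced form.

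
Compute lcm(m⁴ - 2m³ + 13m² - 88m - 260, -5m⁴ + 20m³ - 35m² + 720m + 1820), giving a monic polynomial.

m⁵ - 9m⁴ + 27m³ - 179m² + 356m + 1820

Apply the Euclidean algorithm:
  m⁴ - 2m³ + 13m² - 88m - 260 = (-1/5)(-5m⁴ + 20m³ - 35m² + 720m + 1820) + (2m³ + 6m² + 56m + 104)
  -5m⁴ + 20m³ - 35m² + 720m + 1820 = (-(5/2)m + 35/2)(2m³ + 6m² + 56m + 104) + (0)
Last nonzero remainder: 2m³ + 6m² + 56m + 104. Dividing through by 2 gives the monic gcd m³ + 3m² + 28m + 52.
Then lcm(f, g) = f·g / gcd(f, g); expanding and making the result monic gives the answer.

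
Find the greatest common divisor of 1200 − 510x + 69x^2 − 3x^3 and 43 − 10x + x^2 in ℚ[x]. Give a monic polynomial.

Repeated division with remainder:
  −3x^3 + 69x^2 − 510x + 1200 = (−3x + 39)(x^2 − 10x + 43) + (9x − 477)
  x^2 − 10x + 43 = ((1/9)x + 43/9)(9x − 477) + (2322)
  9x − 477 = ((1/258)x − 53/258)(2322) + (0)
The last nonzero remainder is the constant 2322, so the polynomials are coprime and gcd = 1.

1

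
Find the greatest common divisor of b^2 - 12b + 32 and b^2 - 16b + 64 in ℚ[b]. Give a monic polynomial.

b - 8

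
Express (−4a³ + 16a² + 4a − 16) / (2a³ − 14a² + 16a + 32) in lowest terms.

(−2a + 2)/(a − 4)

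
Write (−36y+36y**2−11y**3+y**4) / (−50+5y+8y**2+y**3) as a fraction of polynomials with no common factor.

Repeated division with remainder:
  y**4−11y**3+36y**2−36y = (y−19)(y**3+8y**2+5y−50) + (183y**2+109y−950)
  y**3+8y**2+5y−50 = ((1/183)y+1355/33489)(183y**2+109y−950) + ((193600/33489)y−387200/33489)
  183y**2+109y−950 = ((6128487/193600)y+636291/7744)((193600/33489)y−387200/33489) + (0)
Last nonzero remainder: (193600/33489)y−387200/33489. Dividing through by 193600/33489 gives the monic gcd y−2.
Cancel y−2 from numerator and denominator to get the reduced form.

(18y−9y**2+y**3)/(25+10y+y**2)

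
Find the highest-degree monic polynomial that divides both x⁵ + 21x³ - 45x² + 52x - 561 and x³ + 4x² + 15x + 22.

Apply the Euclidean algorithm:
  x⁵ + 21x³ - 45x² + 52x - 561 = (x² - 4x + 22)(x³ + 4x² + 15x + 22) + (-95x² - 190x - 1045)
  x³ + 4x² + 15x + 22 = (-(1/95)x - 2/95)(-95x² - 190x - 1045) + (0)
Last nonzero remainder: -95x² - 190x - 1045. Dividing through by -95 gives the monic gcd x² + 2x + 11.

x² + 2x + 11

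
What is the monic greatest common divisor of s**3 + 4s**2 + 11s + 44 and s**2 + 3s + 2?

Repeated division with remainder:
  s**3 + 4s**2 + 11s + 44 = (s + 1)(s**2 + 3s + 2) + (6s + 42)
  s**2 + 3s + 2 = ((1/6)s - 2/3)(6s + 42) + (30)
  6s + 42 = ((1/5)s + 7/5)(30) + (0)
The last nonzero remainder is the constant 30, so the polynomials are coprime and gcd = 1.

1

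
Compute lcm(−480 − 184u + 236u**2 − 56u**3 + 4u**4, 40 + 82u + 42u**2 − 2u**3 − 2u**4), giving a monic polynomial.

−480 − 784u − 114u**2 + 193u**3 − 7u**4 − 9u**5 + u**6

Apply the Euclidean algorithm:
  4u**4 − 56u**3 + 236u**2 − 184u − 480 = (−2)(−2u**4 − 2u**3 + 42u**2 + 82u + 40) + (−60u**3 + 320u**2 − 20u − 400)
  −2u**4 − 2u**3 + 42u**2 + 82u + 40 = ((1/30)u + 19/90)(−60u**3 + 320u**2 − 20u − 400) + (−(224/9)u**2 + (896/9)u + 1120/9)
  −60u**3 + 320u**2 − 20u − 400 = ((135/56)u − 45/14)(−(224/9)u**2 + (896/9)u + 1120/9) + (0)
Last nonzero remainder: −(224/9)u**2 + (896/9)u + 1120/9. Dividing through by −224/9 gives the monic gcd u**2 − 4u − 5.
Then lcm(f, g) = f·g / gcd(f, g); expanding and making the result monic gives the answer.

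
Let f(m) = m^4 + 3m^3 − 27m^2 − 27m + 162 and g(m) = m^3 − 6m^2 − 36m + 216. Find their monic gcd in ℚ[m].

m + 6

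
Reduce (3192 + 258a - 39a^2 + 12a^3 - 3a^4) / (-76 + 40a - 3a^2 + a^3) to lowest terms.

Repeated division with remainder:
  -3a^4 + 12a^3 - 39a^2 + 258a + 3192 = (-3a + 3)(a^3 - 3a^2 + 40a - 76) + (90a^2 - 90a + 3420)
  a^3 - 3a^2 + 40a - 76 = ((1/90)a - 1/45)(90a^2 - 90a + 3420) + (0)
Last nonzero remainder: 90a^2 - 90a + 3420. Dividing through by 90 gives the monic gcd a^2 - a + 38.
Cancel a^2 - a + 38 from numerator and denominator to get the reduced form.

(84 + 9a - 3a^2)/(-2 + a)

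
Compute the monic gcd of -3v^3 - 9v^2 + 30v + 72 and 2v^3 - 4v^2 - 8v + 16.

v + 2

Apply the Euclidean algorithm:
  -3v^3 - 9v^2 + 30v + 72 = (-3/2)(2v^3 - 4v^2 - 8v + 16) + (-15v^2 + 18v + 96)
  2v^3 - 4v^2 - 8v + 16 = (-(2/15)v + 8/75)(-15v^2 + 18v + 96) + ((72/25)v + 144/25)
  -15v^2 + 18v + 96 = (-(125/24)v + 50/3)((72/25)v + 144/25) + (0)
Last nonzero remainder: (72/25)v + 144/25. Dividing through by 72/25 gives the monic gcd v + 2.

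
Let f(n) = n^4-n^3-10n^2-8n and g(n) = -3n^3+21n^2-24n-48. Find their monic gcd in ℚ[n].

n^2-3n-4

Apply the Euclidean algorithm:
  n^4-n^3-10n^2-8n = (-(1/3)n-2)(-3n^3+21n^2-24n-48) + (24n^2-72n-96)
  -3n^3+21n^2-24n-48 = (-(1/8)n+1/2)(24n^2-72n-96) + (0)
Last nonzero remainder: 24n^2-72n-96. Dividing through by 24 gives the monic gcd n^2-3n-4.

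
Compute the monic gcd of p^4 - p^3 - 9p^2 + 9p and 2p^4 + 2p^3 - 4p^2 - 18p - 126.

p^2 - 9

Euclidean algorithm in ℚ[p]:
  p^4 - p^3 - 9p^2 + 9p = (1/2)(2p^4 + 2p^3 - 4p^2 - 18p - 126) + (-2p^3 - 7p^2 + 18p + 63)
  2p^4 + 2p^3 - 4p^2 - 18p - 126 = (-p + 5/2)(-2p^3 - 7p^2 + 18p + 63) + ((63/2)p^2 - 567/2)
  -2p^3 - 7p^2 + 18p + 63 = (-(4/63)p - 2/9)((63/2)p^2 - 567/2) + (0)
Last nonzero remainder: (63/2)p^2 - 567/2. Dividing through by 63/2 gives the monic gcd p^2 - 9.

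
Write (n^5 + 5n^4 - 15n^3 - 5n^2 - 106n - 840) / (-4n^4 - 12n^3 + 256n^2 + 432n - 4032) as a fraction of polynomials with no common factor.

Euclidean algorithm in ℚ[n]:
  n^5 + 5n^4 - 15n^3 - 5n^2 - 106n - 840 = (-(1/4)n - 1/2)(-4n^4 - 12n^3 + 256n^2 + 432n - 4032) + (43n^3 + 231n^2 - 898n - 2856)
  -4n^4 - 12n^3 + 256n^2 + 432n - 4032 = (-(4/43)n + 408/1849)(43n^3 + 231n^2 - 898n - 2856) + ((224640/1849)n^2 + (673920/1849)n - 6289920/1849)
  43n^3 + 231n^2 - 898n - 2856 = ((79507/224640)n + 31433/37440)((224640/1849)n^2 + (673920/1849)n - 6289920/1849) + (0)
Last nonzero remainder: (224640/1849)n^2 + (673920/1849)n - 6289920/1849. Dividing through by 224640/1849 gives the monic gcd n^2 + 3n - 28.
Cancel n^2 + 3n - 28 from numerator and denominator to get the reduced form.

(-n^3 - 2n^2 - 7n - 30)/(4n^2 - 144)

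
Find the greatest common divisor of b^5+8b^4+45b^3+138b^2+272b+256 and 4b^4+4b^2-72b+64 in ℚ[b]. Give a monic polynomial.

Repeated division with remainder:
  b^5+8b^4+45b^3+138b^2+272b+256 = ((1/4)b+2)(4b^4+4b^2-72b+64) + (44b^3+148b^2+400b+128)
  4b^4+4b^2-72b+64 = ((1/11)b-37/121)(44b^3+148b^2+400b+128) + ((1560/121)b^2+(4680/121)b+12480/121)
  44b^3+148b^2+400b+128 = ((1331/390)b+242/195)((1560/121)b^2+(4680/121)b+12480/121) + (0)
Last nonzero remainder: (1560/121)b^2+(4680/121)b+12480/121. Dividing through by 1560/121 gives the monic gcd b^2+3b+8.

b^2+3b+8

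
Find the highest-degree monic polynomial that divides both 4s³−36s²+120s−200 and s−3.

Apply the Euclidean algorithm:
  4s³−36s²+120s−200 = (4s²−24s+48)(s−3) + (−56)
  s−3 = (−(1/56)s+3/56)(−56) + (0)
The last nonzero remainder is the constant −56, so the polynomials are coprime and gcd = 1.

1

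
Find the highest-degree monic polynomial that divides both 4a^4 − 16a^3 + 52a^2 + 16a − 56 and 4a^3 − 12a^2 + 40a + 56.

Repeated division with remainder:
  4a^4 − 16a^3 + 52a^2 + 16a − 56 = (a − 1)(4a^3 − 12a^2 + 40a + 56) + (0)
Last nonzero remainder: 4a^3 − 12a^2 + 40a + 56. Dividing through by 4 gives the monic gcd a^3 − 3a^2 + 10a + 14.

a^3 − 3a^2 + 10a + 14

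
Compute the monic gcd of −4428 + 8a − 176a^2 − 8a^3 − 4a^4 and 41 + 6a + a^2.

41 + 6a + a^2

Repeated division with remainder:
  −4a^4 − 8a^3 − 176a^2 + 8a − 4428 = (−4a^2 + 16a − 108)(a^2 + 6a + 41) + (0)
The last nonzero remainder a^2 + 6a + 41 is already monic.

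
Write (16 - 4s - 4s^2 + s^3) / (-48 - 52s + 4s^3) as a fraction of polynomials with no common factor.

(-4 + s^2)/(12 + 16s + 4s^2)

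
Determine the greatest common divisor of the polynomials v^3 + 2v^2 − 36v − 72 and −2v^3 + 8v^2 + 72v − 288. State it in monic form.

v^2 − 36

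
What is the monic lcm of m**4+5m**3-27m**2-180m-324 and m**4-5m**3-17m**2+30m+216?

m**5+m**4-47m**3-72m**2+396m+1296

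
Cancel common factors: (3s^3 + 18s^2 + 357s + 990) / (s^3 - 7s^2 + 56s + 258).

(3s^2 + 9s + 330)/(s^2 - 10s + 86)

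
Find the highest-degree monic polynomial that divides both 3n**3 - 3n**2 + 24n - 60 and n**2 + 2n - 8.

n - 2

Euclidean algorithm in ℚ[n]:
  3n**3 - 3n**2 + 24n - 60 = (3n - 9)(n**2 + 2n - 8) + (66n - 132)
  n**2 + 2n - 8 = ((1/66)n + 2/33)(66n - 132) + (0)
Last nonzero remainder: 66n - 132. Dividing through by 66 gives the monic gcd n - 2.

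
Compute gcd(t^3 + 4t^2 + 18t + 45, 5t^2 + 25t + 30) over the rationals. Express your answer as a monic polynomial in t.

t + 3

Euclidean algorithm in ℚ[t]:
  t^3 + 4t^2 + 18t + 45 = ((1/5)t - 1/5)(5t^2 + 25t + 30) + (17t + 51)
  5t^2 + 25t + 30 = ((5/17)t + 10/17)(17t + 51) + (0)
Last nonzero remainder: 17t + 51. Dividing through by 17 gives the monic gcd t + 3.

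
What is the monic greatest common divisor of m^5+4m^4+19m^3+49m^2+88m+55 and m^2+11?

Apply the Euclidean algorithm:
  m^5+4m^4+19m^3+49m^2+88m+55 = (m^3+4m^2+8m+5)(m^2+11) + (0)
The last nonzero remainder m^2+11 is already monic.

m^2+11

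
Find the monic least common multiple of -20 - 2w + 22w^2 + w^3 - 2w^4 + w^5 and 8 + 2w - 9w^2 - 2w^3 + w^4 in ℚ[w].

Apply the Euclidean algorithm:
  w^5 - 2w^4 + w^3 + 22w^2 - 2w - 20 = (w)(w^4 - 2w^3 - 9w^2 + 2w + 8) + (10w^3 + 20w^2 - 10w - 20)
  w^4 - 2w^3 - 9w^2 + 2w + 8 = ((1/10)w - 2/5)(10w^3 + 20w^2 - 10w - 20) + (0)
Last nonzero remainder: 10w^3 + 20w^2 - 10w - 20. Dividing through by 10 gives the monic gcd w^3 + 2w^2 - w - 2.
Then lcm(f, g) = f·g / gcd(f, g); expanding and making the result monic gives the answer.

80 - 12w - 90w^2 + 18w^3 + 9w^4 - 6w^5 + w^6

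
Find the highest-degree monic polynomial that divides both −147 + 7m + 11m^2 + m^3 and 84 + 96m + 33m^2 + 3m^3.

7 + m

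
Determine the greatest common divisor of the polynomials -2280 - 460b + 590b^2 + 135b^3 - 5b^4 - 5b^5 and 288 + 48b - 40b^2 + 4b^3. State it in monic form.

Repeated division with remainder:
  -5b^5 - 5b^4 + 135b^3 + 590b^2 - 460b - 2280 = (-(5/4)b^2 - (55/4)b - 355/4)(4b^3 - 40b^2 + 48b + 288) + (-1940b^2 + 7760b + 23280)
  4b^3 - 40b^2 + 48b + 288 = (-(1/485)b + 6/485)(-1940b^2 + 7760b + 23280) + (0)
Last nonzero remainder: -1940b^2 + 7760b + 23280. Dividing through by -1940 gives the monic gcd b^2 - 4b - 12.

-12 - 4b + b^2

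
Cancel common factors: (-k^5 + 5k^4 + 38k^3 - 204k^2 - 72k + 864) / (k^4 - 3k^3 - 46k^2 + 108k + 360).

(-k^2 + 7k - 12)/(k - 5)

By polynomial division,
  -k^5 + 5k^4 + 38k^3 - 204k^2 - 72k + 864 = (-k + 2)(k^4 - 3k^3 - 46k^2 + 108k + 360) + (-2k^3 - 4k^2 + 72k + 144)
  k^4 - 3k^3 - 46k^2 + 108k + 360 = (-(1/2)k + 5/2)(-2k^3 - 4k^2 + 72k + 144) + (0)
Last nonzero remainder: -2k^3 - 4k^2 + 72k + 144. Dividing through by -2 gives the monic gcd k^3 + 2k^2 - 36k - 72.
Cancel k^3 + 2k^2 - 36k - 72 from numerator and denominator to get the reduced form.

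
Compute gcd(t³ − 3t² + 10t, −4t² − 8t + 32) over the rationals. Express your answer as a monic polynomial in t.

Repeated division with remainder:
  t³ − 3t² + 10t = (−(1/4)t + 5/4)(−4t² − 8t + 32) + (28t − 40)
  −4t² − 8t + 32 = (−(1/7)t − 24/49)(28t − 40) + (608/49)
  28t − 40 = ((343/152)t − 245/76)(608/49) + (0)
The last nonzero remainder is the constant 608/49, so the polynomials are coprime and gcd = 1.

1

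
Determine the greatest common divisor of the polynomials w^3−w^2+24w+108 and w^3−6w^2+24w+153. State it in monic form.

w+3

Euclidean algorithm in ℚ[w]:
  w^3−w^2+24w+108 = (w^3−6w^2+24w+153) + (5w^2−45)
  w^3−6w^2+24w+153 = ((1/5)w−6/5)(5w^2−45) + (33w+99)
  5w^2−45 = ((5/33)w−5/11)(33w+99) + (0)
Last nonzero remainder: 33w+99. Dividing through by 33 gives the monic gcd w+3.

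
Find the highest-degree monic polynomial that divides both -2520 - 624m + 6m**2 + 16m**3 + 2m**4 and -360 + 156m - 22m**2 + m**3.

-6 + m

Euclidean algorithm in ℚ[m]:
  2m**4 + 16m**3 + 6m**2 - 624m - 2520 = (2m + 60)(m**3 - 22m**2 + 156m - 360) + (1014m**2 - 9264m + 19080)
  m**3 - 22m**2 + 156m - 360 = ((1/1014)m - 1087/85683)(1014m**2 - 9264m + 19080) + ((561440/28561)m - 3368640/28561)
  1014m**2 - 9264m + 19080 = ((14480427/280720)m - 4541199/28072)((561440/28561)m - 3368640/28561) + (0)
Last nonzero remainder: (561440/28561)m - 3368640/28561. Dividing through by 561440/28561 gives the monic gcd m - 6.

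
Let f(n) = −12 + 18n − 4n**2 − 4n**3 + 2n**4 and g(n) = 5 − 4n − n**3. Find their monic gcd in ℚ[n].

Apply the Euclidean algorithm:
  2n**4 − 4n**3 − 4n**2 + 18n − 12 = (−2n + 4)(−n**3 − 4n + 5) + (−12n**2 + 44n − 32)
  −n**3 − 4n + 5 = ((1/12)n + 11/36)(−12n**2 + 44n − 32) + (−(133/9)n + 133/9)
  −12n**2 + 44n − 32 = ((108/133)n − 288/133)(−(133/9)n + 133/9) + (0)
Last nonzero remainder: −(133/9)n + 133/9. Dividing through by −133/9 gives the monic gcd n − 1.

−1 + n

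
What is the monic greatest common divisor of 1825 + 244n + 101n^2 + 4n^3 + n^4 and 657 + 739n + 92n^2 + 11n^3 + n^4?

73 + n + n^2

Repeated division with remainder:
  n^4 + 4n^3 + 101n^2 + 244n + 1825 = (n^4 + 11n^3 + 92n^2 + 739n + 657) + (-7n^3 + 9n^2 - 495n + 1168)
  n^4 + 11n^3 + 92n^2 + 739n + 657 = (-(1/7)n - 86/49)(-7n^3 + 9n^2 - 495n + 1168) + ((1817/49)n^2 + (1817/49)n + 132641/49)
  -7n^3 + 9n^2 - 495n + 1168 = (-(343/1817)n + 784/1817)((1817/49)n^2 + (1817/49)n + 132641/49) + (0)
Last nonzero remainder: (1817/49)n^2 + (1817/49)n + 132641/49. Dividing through by 1817/49 gives the monic gcd n^2 + n + 73.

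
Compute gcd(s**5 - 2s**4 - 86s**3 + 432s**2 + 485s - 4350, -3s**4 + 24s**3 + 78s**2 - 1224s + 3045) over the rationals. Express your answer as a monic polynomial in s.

s**3 - 15s**2 + 79s - 145

Repeated division with remainder:
  s**5 - 2s**4 - 86s**3 + 432s**2 + 485s - 4350 = (-(1/3)s - 2)(-3s**4 + 24s**3 + 78s**2 - 1224s + 3045) + (-12s**3 + 180s**2 - 948s + 1740)
  -3s**4 + 24s**3 + 78s**2 - 1224s + 3045 = ((1/4)s + 7/4)(-12s**3 + 180s**2 - 948s + 1740) + (0)
Last nonzero remainder: -12s**3 + 180s**2 - 948s + 1740. Dividing through by -12 gives the monic gcd s**3 - 15s**2 + 79s - 145.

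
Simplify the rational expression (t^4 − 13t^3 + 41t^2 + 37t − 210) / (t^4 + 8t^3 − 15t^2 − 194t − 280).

(t^2 − 10t + 21)/(t^2 + 11t + 28)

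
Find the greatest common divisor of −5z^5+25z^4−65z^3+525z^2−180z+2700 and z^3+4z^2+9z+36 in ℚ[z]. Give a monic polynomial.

Repeated division with remainder:
  −5z^5+25z^4−65z^3+525z^2−180z+2700 = (−5z^2+45z−200)(z^3+4z^2+9z+36) + (1100z^2+9900)
  z^3+4z^2+9z+36 = ((1/1100)z+1/275)(1100z^2+9900) + (0)
Last nonzero remainder: 1100z^2+9900. Dividing through by 1100 gives the monic gcd z^2+9.

z^2+9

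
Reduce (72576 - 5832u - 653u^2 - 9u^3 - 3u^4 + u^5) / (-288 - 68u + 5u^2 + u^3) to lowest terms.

Apply the Euclidean algorithm:
  u^5 - 3u^4 - 9u^3 - 653u^2 - 5832u + 72576 = (u^2 - 8u + 99)(u^3 + 5u^2 - 68u - 288) + (-1404u^2 - 1404u + 101088)
  u^3 + 5u^2 - 68u - 288 = (-(1/1404)u - 1/351)(-1404u^2 - 1404u + 101088) + (0)
Last nonzero remainder: -1404u^2 - 1404u + 101088. Dividing through by -1404 gives the monic gcd u^2 + u - 72.
Cancel u^2 + u - 72 from numerator and denominator to get the reduced form.

(-1008 + 67u - 4u^2 + u^3)/(4 + u)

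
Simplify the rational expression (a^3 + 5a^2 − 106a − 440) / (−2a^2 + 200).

By polynomial division,
  a^3 + 5a^2 − 106a − 440 = (−(1/2)a − 5/2)(−2a^2 + 200) + (−6a + 60)
  −2a^2 + 200 = ((1/3)a + 10/3)(−6a + 60) + (0)
Last nonzero remainder: −6a + 60. Dividing through by −6 gives the monic gcd a − 10.
Cancel a − 10 from numerator and denominator to get the reduced form.

(−a^2 − 15a − 44)/(2a + 20)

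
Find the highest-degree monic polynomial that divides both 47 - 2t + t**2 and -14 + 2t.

1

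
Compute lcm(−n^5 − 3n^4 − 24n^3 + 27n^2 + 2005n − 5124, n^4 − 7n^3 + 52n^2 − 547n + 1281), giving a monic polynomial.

n^6 − 4n^5 + 3n^4 − 195n^3 − 1816n^2 + 19159n − 35868

By polynomial division,
  −n^5 − 3n^4 − 24n^3 + 27n^2 + 2005n − 5124 = (−n − 10)(n^4 − 7n^3 + 52n^2 − 547n + 1281) + (−42n^3 − 2184n + 7686)
  n^4 − 7n^3 + 52n^2 − 547n + 1281 = (−(1/42)n + 1/6)(−42n^3 − 2184n + 7686) + (0)
Last nonzero remainder: −42n^3 − 2184n + 7686. Dividing through by −42 gives the monic gcd n^3 + 52n − 183.
Then lcm(f, g) = f·g / gcd(f, g); expanding and making the result monic gives the answer.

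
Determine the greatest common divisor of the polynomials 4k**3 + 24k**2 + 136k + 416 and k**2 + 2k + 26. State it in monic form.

k**2 + 2k + 26

By polynomial division,
  4k**3 + 24k**2 + 136k + 416 = (4k + 16)(k**2 + 2k + 26) + (0)
The last nonzero remainder k**2 + 2k + 26 is already monic.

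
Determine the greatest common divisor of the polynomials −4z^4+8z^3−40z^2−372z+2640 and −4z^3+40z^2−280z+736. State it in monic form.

Euclidean algorithm in ℚ[z]:
  −4z^4+8z^3−40z^2−372z+2640 = (z+8)(−4z^3+40z^2−280z+736) + (−80z^2+1132z−3248)
  −4z^3+40z^2−280z+736 = ((1/20)z+83/400)(−80z^2+1132z−3248) + (−(35249/100)z+35249/25)
  −80z^2+1132z−3248 = ((8000/35249)z−81200/35249)(−(35249/100)z+35249/25) + (0)
Last nonzero remainder: −(35249/100)z+35249/25. Dividing through by −35249/100 gives the monic gcd z−4.

z−4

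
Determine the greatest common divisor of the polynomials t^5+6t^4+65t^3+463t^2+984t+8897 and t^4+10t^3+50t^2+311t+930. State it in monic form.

By polynomial division,
  t^5+6t^4+65t^3+463t^2+984t+8897 = (t−4)(t^4+10t^3+50t^2+311t+930) + (55t^3+352t^2+1298t+12617)
  t^4+10t^3+50t^2+311t+930 = ((1/55)t+18/275)(55t^3+352t^2+1298t+12617) + ((84/25)t^2−(84/25)t+2604/25)
  55t^3+352t^2+1298t+12617 = ((1375/84)t+10175/84)((84/25)t^2−(84/25)t+2604/25) + (0)
Last nonzero remainder: (84/25)t^2−(84/25)t+2604/25. Dividing through by 84/25 gives the monic gcd t^2−t+31.

t^2−t+31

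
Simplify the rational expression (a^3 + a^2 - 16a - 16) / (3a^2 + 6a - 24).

(a^2 - 3a - 4)/(3a - 6)

By polynomial division,
  a^3 + a^2 - 16a - 16 = ((1/3)a - 1/3)(3a^2 + 6a - 24) + (-6a - 24)
  3a^2 + 6a - 24 = (-(1/2)a + 1)(-6a - 24) + (0)
Last nonzero remainder: -6a - 24. Dividing through by -6 gives the monic gcd a + 4.
Cancel a + 4 from numerator and denominator to get the reduced form.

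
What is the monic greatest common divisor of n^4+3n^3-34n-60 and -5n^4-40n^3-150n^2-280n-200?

Apply the Euclidean algorithm:
  n^4+3n^3-34n-60 = (-1/5)(-5n^4-40n^3-150n^2-280n-200) + (-5n^3-30n^2-90n-100)
  -5n^4-40n^3-150n^2-280n-200 = (n+2)(-5n^3-30n^2-90n-100) + (0)
Last nonzero remainder: -5n^3-30n^2-90n-100. Dividing through by -5 gives the monic gcd n^3+6n^2+18n+20.

n^3+6n^2+18n+20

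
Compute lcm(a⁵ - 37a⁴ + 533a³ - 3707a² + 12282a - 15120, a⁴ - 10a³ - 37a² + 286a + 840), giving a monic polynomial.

By polynomial division,
  a⁵ - 37a⁴ + 533a³ - 3707a² + 12282a - 15120 = (a - 27)(a⁴ - 10a³ - 37a² + 286a + 840) + (300a³ - 4992a² + 19164a + 7560)
  a⁴ - 10a³ - 37a² + 286a + 840 = ((1/300)a + 83/3750)(300a³ - 4992a² + 19164a + 7560) + ((6006/625)a² - (102102/625)a + 84084/125)
  300a³ - 4992a² + 19164a + 7560 = ((31250/1001)a + 11250/1001)((6006/625)a² - (102102/625)a + 84084/125) + (0)
Last nonzero remainder: (6006/625)a² - (102102/625)a + 84084/125. Dividing through by 6006/625 gives the monic gcd a² - 17a + 70.
Then lcm(f, g) = f·g / gcd(f, g); expanding and making the result monic gives the answer.

a⁷ - 30a⁶ + 286a⁵ - 420a⁴ - 7271a³ + 26370a² + 41544a - 181440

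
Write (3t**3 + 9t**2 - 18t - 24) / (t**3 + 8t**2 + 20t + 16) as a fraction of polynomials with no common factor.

Apply the Euclidean algorithm:
  3t**3 + 9t**2 - 18t - 24 = (3)(t**3 + 8t**2 + 20t + 16) + (-15t**2 - 78t - 72)
  t**3 + 8t**2 + 20t + 16 = (-(1/15)t - 14/75)(-15t**2 - 78t - 72) + ((16/25)t + 64/25)
  -15t**2 - 78t - 72 = (-(375/16)t - 225/8)((16/25)t + 64/25) + (0)
Last nonzero remainder: (16/25)t + 64/25. Dividing through by 16/25 gives the monic gcd t + 4.
Cancel t + 4 from numerator and denominator to get the reduced form.

(3t**2 - 3t - 6)/(t**2 + 4t + 4)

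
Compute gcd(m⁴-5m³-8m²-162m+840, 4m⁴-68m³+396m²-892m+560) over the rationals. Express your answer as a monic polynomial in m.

m²-11m+28

By polynomial division,
  m⁴-5m³-8m²-162m+840 = (1/4)(4m⁴-68m³+396m²-892m+560) + (12m³-107m²+61m+700)
  4m⁴-68m³+396m²-892m+560 = ((1/3)m-97/36)(12m³-107m²+61m+700) + ((3145/36)m²-(34595/36)m+22015/9)
  12m³-107m²+61m+700 = ((432/3145)m+180/629)((3145/36)m²-(34595/36)m+22015/9) + (0)
Last nonzero remainder: (3145/36)m²-(34595/36)m+22015/9. Dividing through by 3145/36 gives the monic gcd m²-11m+28.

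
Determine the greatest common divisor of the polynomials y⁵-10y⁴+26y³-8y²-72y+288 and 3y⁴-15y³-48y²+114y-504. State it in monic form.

y²-2y+6

By polynomial division,
  y⁵-10y⁴+26y³-8y²-72y+288 = ((1/3)y-5/3)(3y⁴-15y³-48y²+114y-504) + (17y³-126y²+286y-552)
  3y⁴-15y³-48y²+114y-504 = ((3/17)y+123/289)(17y³-126y²+286y-552) + (-(12960/289)y²+(25920/289)y-77760/289)
  17y³-126y²+286y-552 = (-(4913/12960)y+6647/3240)(-(12960/289)y²+(25920/289)y-77760/289) + (0)
Last nonzero remainder: -(12960/289)y²+(25920/289)y-77760/289. Dividing through by -12960/289 gives the monic gcd y²-2y+6.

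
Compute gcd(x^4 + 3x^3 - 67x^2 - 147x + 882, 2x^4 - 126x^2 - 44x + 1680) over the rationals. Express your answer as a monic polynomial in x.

x^2 - x - 42

Euclidean algorithm in ℚ[x]:
  x^4 + 3x^3 - 67x^2 - 147x + 882 = (1/2)(2x^4 - 126x^2 - 44x + 1680) + (3x^3 - 4x^2 - 125x + 42)
  2x^4 - 126x^2 - 44x + 1680 = ((2/3)x + 8/9)(3x^3 - 4x^2 - 125x + 42) + (-(352/9)x^2 + (352/9)x + 4928/3)
  3x^3 - 4x^2 - 125x + 42 = (-(27/352)x + 9/352)(-(352/9)x^2 + (352/9)x + 4928/3) + (0)
Last nonzero remainder: -(352/9)x^2 + (352/9)x + 4928/3. Dividing through by -352/9 gives the monic gcd x^2 - x - 42.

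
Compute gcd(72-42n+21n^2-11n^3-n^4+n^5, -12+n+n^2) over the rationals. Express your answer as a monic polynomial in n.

Repeated division with remainder:
  n^5-n^4-11n^3+21n^2-42n+72 = (n^3-2n^2+3n-6)(n^2+n-12) + (0)
The last nonzero remainder n^2+n-12 is already monic.

-12+n+n^2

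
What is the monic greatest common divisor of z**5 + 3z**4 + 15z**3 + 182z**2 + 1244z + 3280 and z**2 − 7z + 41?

z**2 − 7z + 41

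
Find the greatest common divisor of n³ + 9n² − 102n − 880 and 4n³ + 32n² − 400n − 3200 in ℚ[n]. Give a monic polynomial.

n² − 2n − 80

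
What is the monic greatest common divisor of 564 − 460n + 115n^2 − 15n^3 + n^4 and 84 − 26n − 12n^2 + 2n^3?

Euclidean algorithm in ℚ[n]:
  n^4 − 15n^3 + 115n^2 − 460n + 564 = ((1/2)n − 9/2)(2n^3 − 12n^2 − 26n + 84) + (74n^2 − 619n + 942)
  2n^3 − 12n^2 − 26n + 84 = ((1/37)n + 175/2738)(74n^2 − 619n + 942) + (−(32571/2738)n + 32571/1369)
  74n^2 − 619n + 942 = (−(202612/32571)n + 429866/10857)(−(32571/2738)n + 32571/1369) + (0)
Last nonzero remainder: −(32571/2738)n + 32571/1369. Dividing through by −32571/2738 gives the monic gcd n − 2.

−2 + n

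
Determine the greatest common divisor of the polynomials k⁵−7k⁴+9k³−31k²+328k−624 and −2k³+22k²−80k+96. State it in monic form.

Apply the Euclidean algorithm:
  k⁵−7k⁴+9k³−31k²+328k−624 = (−(1/2)k²−2k−13/2)(−2k³+22k²−80k+96) + (0)
Last nonzero remainder: −2k³+22k²−80k+96. Dividing through by −2 gives the monic gcd k³−11k²+40k−48.

k³−11k²+40k−48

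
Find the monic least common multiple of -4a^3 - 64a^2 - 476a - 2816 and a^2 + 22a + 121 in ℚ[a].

By polynomial division,
  -4a^3 - 64a^2 - 476a - 2816 = (-4a + 24)(a^2 + 22a + 121) + (-520a - 5720)
  a^2 + 22a + 121 = (-(1/520)a - 11/520)(-520a - 5720) + (0)
Last nonzero remainder: -520a - 5720. Dividing through by -520 gives the monic gcd a + 11.
Then lcm(f, g) = f·g / gcd(f, g); expanding and making the result monic gives the answer.

a^4 + 27a^3 + 295a^2 + 2013a + 7744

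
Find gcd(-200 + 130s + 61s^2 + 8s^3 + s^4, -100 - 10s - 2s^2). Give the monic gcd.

50 + 5s + s^2

Repeated division with remainder:
  s^4 + 8s^3 + 61s^2 + 130s - 200 = (-(1/2)s^2 - (3/2)s + 2)(-2s^2 - 10s - 100) + (0)
Last nonzero remainder: -2s^2 - 10s - 100. Dividing through by -2 gives the monic gcd s^2 + 5s + 50.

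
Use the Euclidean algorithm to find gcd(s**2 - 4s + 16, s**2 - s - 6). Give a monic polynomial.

1

Apply the Euclidean algorithm:
  s**2 - 4s + 16 = (s**2 - s - 6) + (-3s + 22)
  s**2 - s - 6 = (-(1/3)s - 19/9)(-3s + 22) + (364/9)
  -3s + 22 = (-(27/364)s + 99/182)(364/9) + (0)
The last nonzero remainder is the constant 364/9, so the polynomials are coprime and gcd = 1.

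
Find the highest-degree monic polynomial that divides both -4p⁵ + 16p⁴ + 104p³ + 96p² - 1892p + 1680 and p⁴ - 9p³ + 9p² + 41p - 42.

Euclidean algorithm in ℚ[p]:
  -4p⁵ + 16p⁴ + 104p³ + 96p² - 1892p + 1680 = (-4p - 20)(p⁴ - 9p³ + 9p² + 41p - 42) + (-40p³ + 440p² - 1240p + 840)
  p⁴ - 9p³ + 9p² + 41p - 42 = (-(1/40)p - 1/20)(-40p³ + 440p² - 1240p + 840) + (0)
Last nonzero remainder: -40p³ + 440p² - 1240p + 840. Dividing through by -40 gives the monic gcd p³ - 11p² + 31p - 21.

p³ - 11p² + 31p - 21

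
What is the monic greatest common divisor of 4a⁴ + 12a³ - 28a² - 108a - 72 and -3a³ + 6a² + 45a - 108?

Apply the Euclidean algorithm:
  4a⁴ + 12a³ - 28a² - 108a - 72 = (-(4/3)a - 20/3)(-3a³ + 6a² + 45a - 108) + (72a² + 48a - 792)
  -3a³ + 6a² + 45a - 108 = (-(1/24)a + 1/9)(72a² + 48a - 792) + ((20/3)a - 20)
  72a² + 48a - 792 = ((54/5)a + 198/5)((20/3)a - 20) + (0)
Last nonzero remainder: (20/3)a - 20. Dividing through by 20/3 gives the monic gcd a - 3.

a - 3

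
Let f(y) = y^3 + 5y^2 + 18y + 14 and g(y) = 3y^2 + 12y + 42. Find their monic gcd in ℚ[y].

y^2 + 4y + 14

By polynomial division,
  y^3 + 5y^2 + 18y + 14 = ((1/3)y + 1/3)(3y^2 + 12y + 42) + (0)
Last nonzero remainder: 3y^2 + 12y + 42. Dividing through by 3 gives the monic gcd y^2 + 4y + 14.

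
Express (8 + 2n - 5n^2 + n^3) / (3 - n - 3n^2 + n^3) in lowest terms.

(8 - 6n + n^2)/(3 - 4n + n^2)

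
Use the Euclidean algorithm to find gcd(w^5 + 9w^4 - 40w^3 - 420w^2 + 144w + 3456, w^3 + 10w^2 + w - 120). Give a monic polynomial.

By polynomial division,
  w^5 + 9w^4 - 40w^3 - 420w^2 + 144w + 3456 = (w^2 - w - 31)(w^3 + 10w^2 + w - 120) + (11w^2 + 55w - 264)
  w^3 + 10w^2 + w - 120 = ((1/11)w + 5/11)(11w^2 + 55w - 264) + (0)
Last nonzero remainder: 11w^2 + 55w - 264. Dividing through by 11 gives the monic gcd w^2 + 5w - 24.

w^2 + 5w - 24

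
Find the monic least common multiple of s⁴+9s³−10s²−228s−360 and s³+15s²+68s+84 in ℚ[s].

Apply the Euclidean algorithm:
  s⁴+9s³−10s²−228s−360 = (s−6)(s³+15s²+68s+84) + (12s²+96s+144)
  s³+15s²+68s+84 = ((1/12)s+7/12)(12s²+96s+144) + (0)
Last nonzero remainder: 12s²+96s+144. Dividing through by 12 gives the monic gcd s²+8s+12.
Then lcm(f, g) = f·g / gcd(f, g); expanding and making the result monic gives the answer.

s⁵+16s⁴+53s³−298s²−1956s−2520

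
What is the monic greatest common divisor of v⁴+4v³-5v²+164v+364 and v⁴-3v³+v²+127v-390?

By polynomial division,
  v⁴+4v³-5v²+164v+364 = (v⁴-3v³+v²+127v-390) + (7v³-6v²+37v+754)
  v⁴-3v³+v²+127v-390 = ((1/7)v-15/49)(7v³-6v²+37v+754) + (-(300/49)v²+(1500/49)v-7800/49)
  7v³-6v²+37v+754 = (-(343/300)v-1421/300)(-(300/49)v²+(1500/49)v-7800/49) + (0)
Last nonzero remainder: -(300/49)v²+(1500/49)v-7800/49. Dividing through by -300/49 gives the monic gcd v²-5v+26.

v²-5v+26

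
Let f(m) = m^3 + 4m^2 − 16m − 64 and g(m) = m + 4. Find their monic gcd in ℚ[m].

m + 4

Repeated division with remainder:
  m^3 + 4m^2 − 16m − 64 = (m^2 − 16)(m + 4) + (0)
The last nonzero remainder m + 4 is already monic.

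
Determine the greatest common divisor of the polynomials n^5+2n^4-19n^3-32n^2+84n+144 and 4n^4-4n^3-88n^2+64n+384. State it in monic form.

n^3+3n^2-10n-24

Apply the Euclidean algorithm:
  n^5+2n^4-19n^3-32n^2+84n+144 = ((1/4)n+3/4)(4n^4-4n^3-88n^2+64n+384) + (6n^3+18n^2-60n-144)
  4n^4-4n^3-88n^2+64n+384 = ((2/3)n-8/3)(6n^3+18n^2-60n-144) + (0)
Last nonzero remainder: 6n^3+18n^2-60n-144. Dividing through by 6 gives the monic gcd n^3+3n^2-10n-24.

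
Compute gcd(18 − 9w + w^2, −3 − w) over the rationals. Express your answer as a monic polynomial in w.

1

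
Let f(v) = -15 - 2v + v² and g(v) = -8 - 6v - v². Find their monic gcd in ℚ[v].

1

By polynomial division,
  v² - 2v - 15 = (-1)(-v² - 6v - 8) + (-8v - 23)
  -v² - 6v - 8 = ((1/8)v + 25/64)(-8v - 23) + (63/64)
  -8v - 23 = (-(512/63)v - 1472/63)(63/64) + (0)
The last nonzero remainder is the constant 63/64, so the polynomials are coprime and gcd = 1.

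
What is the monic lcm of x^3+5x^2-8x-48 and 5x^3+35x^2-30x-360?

Repeated division with remainder:
  x^3+5x^2-8x-48 = (1/5)(5x^3+35x^2-30x-360) + (-2x^2-2x+24)
  5x^3+35x^2-30x-360 = (-(5/2)x-15)(-2x^2-2x+24) + (0)
Last nonzero remainder: -2x^2-2x+24. Dividing through by -2 gives the monic gcd x^2+x-12.
Then lcm(f, g) = f·g / gcd(f, g); expanding and making the result monic gives the answer.

x^4+11x^3+22x^2-96x-288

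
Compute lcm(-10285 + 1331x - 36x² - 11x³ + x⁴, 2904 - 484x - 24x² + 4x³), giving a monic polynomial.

Apply the Euclidean algorithm:
  x⁴ - 11x³ - 36x² + 1331x - 10285 = ((1/4)x - 5/4)(4x³ - 24x² - 484x + 2904) + (55x² - 6655)
  4x³ - 24x² - 484x + 2904 = ((4/55)x - 24/55)(55x² - 6655) + (0)
Last nonzero remainder: 55x² - 6655. Dividing through by 55 gives the monic gcd x² - 121.
Then lcm(f, g) = f·g / gcd(f, g); expanding and making the result monic gives the answer.

61710 - 18271x + 1547x² + 30x³ - 17x⁴ + x⁵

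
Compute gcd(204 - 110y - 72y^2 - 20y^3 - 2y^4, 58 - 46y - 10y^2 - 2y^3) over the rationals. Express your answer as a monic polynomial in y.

-1 + y

By polynomial division,
  -2y^4 - 20y^3 - 72y^2 - 110y + 204 = (y + 5)(-2y^3 - 10y^2 - 46y + 58) + (24y^2 + 62y - 86)
  -2y^3 - 10y^2 - 46y + 58 = (-(1/12)y - 29/144)(24y^2 + 62y - 86) + (-(2929/72)y + 2929/72)
  24y^2 + 62y - 86 = (-(1728/2929)y - 6192/2929)(-(2929/72)y + 2929/72) + (0)
Last nonzero remainder: -(2929/72)y + 2929/72. Dividing through by -2929/72 gives the monic gcd y - 1.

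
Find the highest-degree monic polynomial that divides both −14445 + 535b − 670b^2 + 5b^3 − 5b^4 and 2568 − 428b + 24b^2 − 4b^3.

By polynomial division,
  −5b^4 + 5b^3 − 670b^2 + 535b − 14445 = ((5/4)b + 25/4)(−4b^3 + 24b^2 − 428b + 2568) + (−285b^2 − 30495)
  −4b^3 + 24b^2 − 428b + 2568 = ((4/285)b − 8/95)(−285b^2 − 30495) + (0)
Last nonzero remainder: −285b^2 − 30495. Dividing through by −285 gives the monic gcd b^2 + 107.

107 + b^2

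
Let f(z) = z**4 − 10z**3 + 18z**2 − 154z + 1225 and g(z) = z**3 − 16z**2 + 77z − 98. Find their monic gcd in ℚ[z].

z**2 − 14z + 49

Euclidean algorithm in ℚ[z]:
  z**4 − 10z**3 + 18z**2 − 154z + 1225 = (z + 6)(z**3 − 16z**2 + 77z − 98) + (37z**2 − 518z + 1813)
  z**3 − 16z**2 + 77z − 98 = ((1/37)z − 2/37)(37z**2 − 518z + 1813) + (0)
Last nonzero remainder: 37z**2 − 518z + 1813. Dividing through by 37 gives the monic gcd z**2 − 14z + 49.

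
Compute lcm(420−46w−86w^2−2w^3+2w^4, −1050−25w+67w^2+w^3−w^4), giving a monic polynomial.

Euclidean algorithm in ℚ[w]:
  2w^4−2w^3−86w^2−46w+420 = (−2)(−w^4+w^3+67w^2−25w−1050) + (48w^2−96w−1680)
  −w^4+w^3+67w^2−25w−1050 = (−(1/48)w^2−(1/48)w+5/8)(48w^2−96w−1680) + (0)
Last nonzero remainder: 48w^2−96w−1680. Dividing through by 48 gives the monic gcd w^2−2w−35.
Then lcm(f, g) = f·g / gcd(f, g); expanding and making the result monic gives the answer.

−6300+900w+1477w^2−36w^3−74w^4+w^6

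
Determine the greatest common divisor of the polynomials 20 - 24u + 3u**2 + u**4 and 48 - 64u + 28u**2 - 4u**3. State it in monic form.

-2 + u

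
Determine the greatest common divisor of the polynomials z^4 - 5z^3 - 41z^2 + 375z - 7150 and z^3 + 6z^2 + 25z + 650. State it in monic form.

Apply the Euclidean algorithm:
  z^4 - 5z^3 - 41z^2 + 375z - 7150 = (z - 11)(z^3 + 6z^2 + 25z + 650) + (0)
The last nonzero remainder z^3 + 6z^2 + 25z + 650 is already monic.

z^3 + 6z^2 + 25z + 650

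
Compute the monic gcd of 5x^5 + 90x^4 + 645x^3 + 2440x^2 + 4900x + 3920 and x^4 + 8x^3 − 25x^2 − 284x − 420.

Repeated division with remainder:
  5x^5 + 90x^4 + 645x^3 + 2440x^2 + 4900x + 3920 = (5x + 50)(x^4 + 8x^3 − 25x^2 − 284x − 420) + (370x^3 + 5110x^2 + 21200x + 24920)
  x^4 + 8x^3 − 25x^2 − 284x − 420 = ((1/370)x − 43/2738)(370x^3 + 5110x^2 + 21200x + 24920) + (−(2800/1369)x^2 − (25200/1369)x − 39200/1369)
  370x^3 + 5110x^2 + 21200x + 24920 = (−(50653/280)x − 121841/140)(−(2800/1369)x^2 − (25200/1369)x − 39200/1369) + (0)
Last nonzero remainder: −(2800/1369)x^2 − (25200/1369)x − 39200/1369. Dividing through by −2800/1369 gives the monic gcd x^2 + 9x + 14.

x^2 + 9x + 14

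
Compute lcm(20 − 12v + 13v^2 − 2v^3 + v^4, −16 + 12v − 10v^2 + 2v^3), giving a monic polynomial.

By polynomial division,
  v^4 − 2v^3 + 13v^2 − 12v + 20 = ((1/2)v + 3/2)(2v^3 − 10v^2 + 12v − 16) + (22v^2 − 22v + 44)
  2v^3 − 10v^2 + 12v − 16 = ((1/11)v − 4/11)(22v^2 − 22v + 44) + (0)
Last nonzero remainder: 22v^2 − 22v + 44. Dividing through by 22 gives the monic gcd v^2 − v + 2.
Then lcm(f, g) = f·g / gcd(f, g); expanding and making the result monic gives the answer.

−80 + 68v − 64v^2 + 21v^3 − 6v^4 + v^5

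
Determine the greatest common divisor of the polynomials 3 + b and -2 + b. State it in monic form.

1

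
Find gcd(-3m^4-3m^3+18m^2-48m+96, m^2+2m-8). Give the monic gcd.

By polynomial division,
  -3m^4-3m^3+18m^2-48m+96 = (-3m^2+3m-12)(m^2+2m-8) + (0)
The last nonzero remainder m^2+2m-8 is already monic.

m^2+2m-8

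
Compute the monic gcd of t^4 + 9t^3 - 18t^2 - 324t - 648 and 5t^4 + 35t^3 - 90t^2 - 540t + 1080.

Apply the Euclidean algorithm:
  t^4 + 9t^3 - 18t^2 - 324t - 648 = (1/5)(5t^4 + 35t^3 - 90t^2 - 540t + 1080) + (2t^3 - 216t - 864)
  5t^4 + 35t^3 - 90t^2 - 540t + 1080 = ((5/2)t + 35/2)(2t^3 - 216t - 864) + (450t^2 + 5400t + 16200)
  2t^3 - 216t - 864 = ((1/225)t - 4/75)(450t^2 + 5400t + 16200) + (0)
Last nonzero remainder: 450t^2 + 5400t + 16200. Dividing through by 450 gives the monic gcd t^2 + 12t + 36.

t^2 + 12t + 36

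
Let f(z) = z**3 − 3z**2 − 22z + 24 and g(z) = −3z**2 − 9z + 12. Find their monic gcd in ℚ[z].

Apply the Euclidean algorithm:
  z**3 − 3z**2 − 22z + 24 = (−(1/3)z + 2)(−3z**2 − 9z + 12) + (0)
Last nonzero remainder: −3z**2 − 9z + 12. Dividing through by −3 gives the monic gcd z**2 + 3z − 4.

z**2 + 3z − 4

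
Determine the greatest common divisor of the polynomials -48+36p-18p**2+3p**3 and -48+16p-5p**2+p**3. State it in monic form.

Repeated division with remainder:
  3p**3-18p**2+36p-48 = (3)(p**3-5p**2+16p-48) + (-3p**2-12p+96)
  p**3-5p**2+16p-48 = (-(1/3)p+3)(-3p**2-12p+96) + (84p-336)
  -3p**2-12p+96 = (-(1/28)p-2/7)(84p-336) + (0)
Last nonzero remainder: 84p-336. Dividing through by 84 gives the monic gcd p-4.

-4+p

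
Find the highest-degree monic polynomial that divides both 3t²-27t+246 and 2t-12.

Apply the Euclidean algorithm:
  3t²-27t+246 = ((3/2)t-9/2)(2t-12) + (192)
  2t-12 = ((1/96)t-1/16)(192) + (0)
The last nonzero remainder is the constant 192, so the polynomials are coprime and gcd = 1.

1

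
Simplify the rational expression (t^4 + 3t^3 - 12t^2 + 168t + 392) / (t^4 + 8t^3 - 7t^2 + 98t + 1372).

Euclidean algorithm in ℚ[t]:
  t^4 + 3t^3 - 12t^2 + 168t + 392 = (t^4 + 8t^3 - 7t^2 + 98t + 1372) + (-5t^3 - 5t^2 + 70t - 980)
  t^4 + 8t^3 - 7t^2 + 98t + 1372 = (-(1/5)t - 7/5)(-5t^3 - 5t^2 + 70t - 980) + (0)
Last nonzero remainder: -5t^3 - 5t^2 + 70t - 980. Dividing through by -5 gives the monic gcd t^3 + t^2 - 14t + 196.
Cancel t^3 + t^2 - 14t + 196 from numerator and denominator to get the reduced form.

(t + 2)/(t + 7)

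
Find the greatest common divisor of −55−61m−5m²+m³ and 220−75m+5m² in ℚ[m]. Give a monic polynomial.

−11+m

By polynomial division,
  m³−5m²−61m−55 = ((1/5)m+2)(5m²−75m+220) + (45m−495)
  5m²−75m+220 = ((1/9)m−4/9)(45m−495) + (0)
Last nonzero remainder: 45m−495. Dividing through by 45 gives the monic gcd m−11.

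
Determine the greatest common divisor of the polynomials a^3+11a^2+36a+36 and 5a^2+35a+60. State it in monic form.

a+3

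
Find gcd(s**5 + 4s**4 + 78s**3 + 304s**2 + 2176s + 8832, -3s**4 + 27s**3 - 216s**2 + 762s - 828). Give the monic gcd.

By polynomial division,
  s**5 + 4s**4 + 78s**3 + 304s**2 + 2176s + 8832 = (-(1/3)s - 13/3)(-3s**4 + 27s**3 - 216s**2 + 762s - 828) + (123s**3 - 378s**2 + 5202s + 5244)
  -3s**4 + 27s**3 - 216s**2 + 762s - 828 = (-(1/41)s + 243/1681)(123s**3 - 378s**2 + 5202s + 5244) + (-(57960/1681)s**2 + (231840/1681)s - 2666160/1681)
  123s**3 - 378s**2 + 5202s + 5244 = (-(68921/19320)s - 31939/9660)(-(57960/1681)s**2 + (231840/1681)s - 2666160/1681) + (0)
Last nonzero remainder: -(57960/1681)s**2 + (231840/1681)s - 2666160/1681. Dividing through by -57960/1681 gives the monic gcd s**2 - 4s + 46.

s**2 - 4s + 46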